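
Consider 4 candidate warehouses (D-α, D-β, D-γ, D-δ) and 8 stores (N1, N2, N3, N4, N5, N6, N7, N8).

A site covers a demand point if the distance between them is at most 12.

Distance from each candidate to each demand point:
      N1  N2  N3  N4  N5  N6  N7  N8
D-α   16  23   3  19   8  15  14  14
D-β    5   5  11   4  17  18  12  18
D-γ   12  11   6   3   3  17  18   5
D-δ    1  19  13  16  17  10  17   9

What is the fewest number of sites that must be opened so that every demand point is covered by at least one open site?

Coverage sets (demand points within 12 of each site):
  D-α: {N3, N5}
  D-β: {N1, N2, N3, N4, N7}
  D-γ: {N1, N2, N3, N4, N5, N8}
  D-δ: {N1, N6, N8}
No 2 sites suffice: every size-2 union leaves at least one demand point uncovered.
But {D-α, D-β, D-δ} covers everything, so the minimum is 3.

3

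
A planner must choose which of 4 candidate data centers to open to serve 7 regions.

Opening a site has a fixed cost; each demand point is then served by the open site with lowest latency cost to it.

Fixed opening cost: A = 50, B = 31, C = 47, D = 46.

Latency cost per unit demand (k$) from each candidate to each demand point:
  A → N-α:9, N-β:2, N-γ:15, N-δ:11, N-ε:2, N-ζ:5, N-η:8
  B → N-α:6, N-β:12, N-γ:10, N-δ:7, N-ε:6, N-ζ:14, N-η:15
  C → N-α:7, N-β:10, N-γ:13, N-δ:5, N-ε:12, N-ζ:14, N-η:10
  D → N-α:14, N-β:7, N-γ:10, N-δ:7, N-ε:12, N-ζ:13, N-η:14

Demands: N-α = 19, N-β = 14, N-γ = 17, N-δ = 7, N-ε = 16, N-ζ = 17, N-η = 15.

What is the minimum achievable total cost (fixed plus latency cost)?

Open {A, B}: assign each demand point to its cheapest open site.
  N-α→B 19×6=114, N-β→A 14×2=28, N-γ→B 17×10=170, N-δ→B 7×7=49, N-ε→A 16×2=32, N-ζ→A 17×5=85, N-η→A 15×8=120
  latency cost 598, fixed 81 → total 679.
Compare {A, B, C}: latency cost 584 + fixed 128 = 712.
Compare {A, B, D}: latency cost 598 + fixed 127 = 725.
Compare {A, C, D}: latency cost 603 + fixed 143 = 746.
All other subsets cost ≥ 712. Minimum total cost: 679.

679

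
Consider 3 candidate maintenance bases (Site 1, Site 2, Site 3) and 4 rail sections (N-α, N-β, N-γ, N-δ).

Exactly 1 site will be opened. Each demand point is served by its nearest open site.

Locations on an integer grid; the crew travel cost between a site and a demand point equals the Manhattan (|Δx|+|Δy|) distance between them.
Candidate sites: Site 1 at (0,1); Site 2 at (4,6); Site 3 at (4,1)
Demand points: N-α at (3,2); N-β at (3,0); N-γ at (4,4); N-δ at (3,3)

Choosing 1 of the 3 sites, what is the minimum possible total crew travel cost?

10

Open {Site 3}.
  N-α→Site 3 2, N-β→Site 3 2, N-γ→Site 3 3, N-δ→Site 3 3  ⇒ total 10.
Compare {Site 2}: total 18.
Compare {Site 1}: total 20.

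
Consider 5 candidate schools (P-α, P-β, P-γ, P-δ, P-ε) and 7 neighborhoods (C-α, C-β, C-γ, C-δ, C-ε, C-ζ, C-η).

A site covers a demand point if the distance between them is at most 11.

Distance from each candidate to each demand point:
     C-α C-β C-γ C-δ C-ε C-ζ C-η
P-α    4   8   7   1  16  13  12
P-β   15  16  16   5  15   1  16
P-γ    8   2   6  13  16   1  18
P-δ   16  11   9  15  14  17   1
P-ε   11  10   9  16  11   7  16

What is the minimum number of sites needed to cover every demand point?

Coverage sets (demand points within 11 of each site):
  P-α: {C-α, C-β, C-γ, C-δ}
  P-β: {C-δ, C-ζ}
  P-γ: {C-α, C-β, C-γ, C-ζ}
  P-δ: {C-β, C-γ, C-η}
  P-ε: {C-α, C-β, C-γ, C-ε, C-ζ}
No 2 sites suffice: every size-2 union leaves at least one demand point uncovered.
But {P-α, P-δ, P-ε} covers everything, so the minimum is 3.

3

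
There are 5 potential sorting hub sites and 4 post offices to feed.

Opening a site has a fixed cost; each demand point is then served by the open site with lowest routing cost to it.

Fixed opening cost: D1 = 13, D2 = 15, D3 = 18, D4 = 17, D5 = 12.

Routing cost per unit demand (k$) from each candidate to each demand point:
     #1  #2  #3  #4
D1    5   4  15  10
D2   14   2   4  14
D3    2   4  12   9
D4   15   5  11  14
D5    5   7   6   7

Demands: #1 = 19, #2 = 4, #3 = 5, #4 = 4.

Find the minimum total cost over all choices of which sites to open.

135

Open {D2, D3}: assign each demand point to its cheapest open site.
  #1→D3 19×2=38, #2→D2 4×2=8, #3→D2 5×4=20, #4→D3 4×9=36
  routing cost 102, fixed 33 → total 135.
Compare {D2, D3, D5}: routing cost 94 + fixed 45 = 139.
Compare {D3, D5}: routing cost 112 + fixed 30 = 142.
Compare {D1, D2, D3}: routing cost 102 + fixed 46 = 148.
All other subsets cost ≥ 139. Minimum total cost: 135.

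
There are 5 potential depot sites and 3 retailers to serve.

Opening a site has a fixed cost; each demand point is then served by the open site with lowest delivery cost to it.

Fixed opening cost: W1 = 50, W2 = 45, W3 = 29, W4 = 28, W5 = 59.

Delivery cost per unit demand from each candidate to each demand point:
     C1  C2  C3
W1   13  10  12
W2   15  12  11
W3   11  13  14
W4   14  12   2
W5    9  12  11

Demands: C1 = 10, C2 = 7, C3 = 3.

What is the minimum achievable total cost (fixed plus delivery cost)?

Open {W3, W4}: assign each demand point to its cheapest open site.
  C1→W3 10×11=110, C2→W4 7×12=84, C3→W4 3×2=6
  delivery cost 200, fixed 57 → total 257.
Compare {W4}: delivery cost 230 + fixed 28 = 258.
Compare {W5}: delivery cost 207 + fixed 59 = 266.
Compare {W4, W5}: delivery cost 180 + fixed 87 = 267.
All other subsets cost ≥ 258. Minimum total cost: 257.

257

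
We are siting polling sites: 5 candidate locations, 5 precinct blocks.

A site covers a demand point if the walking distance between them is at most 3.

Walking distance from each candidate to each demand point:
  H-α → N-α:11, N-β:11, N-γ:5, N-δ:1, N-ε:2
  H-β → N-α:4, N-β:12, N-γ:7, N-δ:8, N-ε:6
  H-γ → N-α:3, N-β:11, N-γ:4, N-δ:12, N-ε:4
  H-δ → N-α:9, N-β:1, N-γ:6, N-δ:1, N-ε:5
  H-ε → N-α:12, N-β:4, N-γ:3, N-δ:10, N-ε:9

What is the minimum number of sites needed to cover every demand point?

4

Coverage sets (demand points within 3 of each site):
  H-α: {N-δ, N-ε}
  H-β: {}
  H-γ: {N-α}
  H-δ: {N-β, N-δ}
  H-ε: {N-γ}
No 3 sites suffice: every size-3 union leaves at least one demand point uncovered.
But {H-α, H-γ, H-δ, H-ε} covers everything, so the minimum is 4.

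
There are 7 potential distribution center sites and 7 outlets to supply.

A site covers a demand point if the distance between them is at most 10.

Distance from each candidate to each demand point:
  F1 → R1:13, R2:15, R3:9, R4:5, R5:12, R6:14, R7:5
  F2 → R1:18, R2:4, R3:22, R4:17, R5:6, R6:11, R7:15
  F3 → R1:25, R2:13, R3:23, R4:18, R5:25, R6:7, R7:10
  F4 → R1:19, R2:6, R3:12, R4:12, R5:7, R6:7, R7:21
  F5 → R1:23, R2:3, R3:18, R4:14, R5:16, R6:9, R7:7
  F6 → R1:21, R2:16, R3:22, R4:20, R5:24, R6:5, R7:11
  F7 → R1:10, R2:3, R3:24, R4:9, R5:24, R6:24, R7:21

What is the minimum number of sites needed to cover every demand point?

Coverage sets (demand points within 10 of each site):
  F1: {R3, R4, R7}
  F2: {R2, R5}
  F3: {R6, R7}
  F4: {R2, R5, R6}
  F5: {R2, R6, R7}
  F6: {R6}
  F7: {R1, R2, R4}
No 2 sites suffice: every size-2 union leaves at least one demand point uncovered.
But {F1, F4, F7} covers everything, so the minimum is 3.

3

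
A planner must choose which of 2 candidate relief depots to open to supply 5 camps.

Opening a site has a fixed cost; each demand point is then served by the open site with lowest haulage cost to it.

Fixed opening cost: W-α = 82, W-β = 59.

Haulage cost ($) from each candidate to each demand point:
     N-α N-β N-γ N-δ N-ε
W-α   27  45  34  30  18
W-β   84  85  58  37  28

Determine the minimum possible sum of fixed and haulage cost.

236

Open {W-α}: assign each demand point to its cheapest open site.
  N-α→W-α 27, N-β→W-α 45, N-γ→W-α 34, N-δ→W-α 30, N-ε→W-α 18
  haulage cost 154, fixed 82 → total 236.
Compare {W-α, W-β}: haulage cost 154 + fixed 141 = 295.
Compare {W-β}: haulage cost 292 + fixed 59 = 351.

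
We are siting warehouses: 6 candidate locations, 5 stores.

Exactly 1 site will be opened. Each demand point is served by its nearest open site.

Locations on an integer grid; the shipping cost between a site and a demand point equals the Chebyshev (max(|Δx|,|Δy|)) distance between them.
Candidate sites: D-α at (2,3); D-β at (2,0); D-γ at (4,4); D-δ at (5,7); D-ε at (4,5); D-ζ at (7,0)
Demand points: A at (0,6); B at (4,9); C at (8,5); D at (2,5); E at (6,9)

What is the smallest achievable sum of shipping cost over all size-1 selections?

Open {D-δ}.
  A→D-δ 5, B→D-δ 2, C→D-δ 3, D→D-δ 3, E→D-δ 2  ⇒ total 15.
Compare {D-ε}: total 18.
Compare {D-γ}: total 20.
No size-1 selection does better; minimum is 15.

15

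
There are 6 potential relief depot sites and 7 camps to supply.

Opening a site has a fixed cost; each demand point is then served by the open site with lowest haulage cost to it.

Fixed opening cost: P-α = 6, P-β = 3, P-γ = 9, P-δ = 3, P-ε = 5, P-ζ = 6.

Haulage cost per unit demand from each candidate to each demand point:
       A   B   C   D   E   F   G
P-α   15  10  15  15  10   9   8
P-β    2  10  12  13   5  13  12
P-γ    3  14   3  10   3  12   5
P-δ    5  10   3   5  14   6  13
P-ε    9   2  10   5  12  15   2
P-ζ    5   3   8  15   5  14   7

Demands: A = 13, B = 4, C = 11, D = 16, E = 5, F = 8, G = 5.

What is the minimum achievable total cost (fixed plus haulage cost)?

240

Open {P-β, P-γ, P-δ, P-ε}: assign each demand point to its cheapest open site.
  A→P-β 13×2=26, B→P-ε 4×2=8, C→P-γ 11×3=33, D→P-δ 16×5=80, E→P-γ 5×3=15, F→P-δ 8×6=48, G→P-ε 5×2=10
  haulage cost 220, fixed 20 → total 240.
Compare {P-β, P-δ, P-ε}: haulage cost 230 + fixed 11 = 241.
Compare {P-α, P-β, P-γ, P-δ, P-ε}: haulage cost 220 + fixed 26 = 246.
Compare {P-β, P-γ, P-δ, P-ε, P-ζ}: haulage cost 220 + fixed 26 = 246.
All other subsets cost ≥ 241. Minimum total cost: 240.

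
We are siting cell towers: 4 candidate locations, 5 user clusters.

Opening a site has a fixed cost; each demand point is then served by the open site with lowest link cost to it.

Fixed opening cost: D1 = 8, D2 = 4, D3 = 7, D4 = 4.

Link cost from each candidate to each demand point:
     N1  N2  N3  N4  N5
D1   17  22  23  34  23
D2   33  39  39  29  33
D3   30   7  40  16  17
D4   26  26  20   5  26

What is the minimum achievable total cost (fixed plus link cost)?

85

Open {D1, D3, D4}: assign each demand point to its cheapest open site.
  N1→D1 17, N2→D3 7, N3→D4 20, N4→D4 5, N5→D3 17
  link cost 66, fixed 19 → total 85.
Compare {D3, D4}: link cost 75 + fixed 11 = 86.
Compare {D1, D2, D3, D4}: link cost 66 + fixed 23 = 89.
Compare {D2, D3, D4}: link cost 75 + fixed 15 = 90.
All other subsets cost ≥ 86. Minimum total cost: 85.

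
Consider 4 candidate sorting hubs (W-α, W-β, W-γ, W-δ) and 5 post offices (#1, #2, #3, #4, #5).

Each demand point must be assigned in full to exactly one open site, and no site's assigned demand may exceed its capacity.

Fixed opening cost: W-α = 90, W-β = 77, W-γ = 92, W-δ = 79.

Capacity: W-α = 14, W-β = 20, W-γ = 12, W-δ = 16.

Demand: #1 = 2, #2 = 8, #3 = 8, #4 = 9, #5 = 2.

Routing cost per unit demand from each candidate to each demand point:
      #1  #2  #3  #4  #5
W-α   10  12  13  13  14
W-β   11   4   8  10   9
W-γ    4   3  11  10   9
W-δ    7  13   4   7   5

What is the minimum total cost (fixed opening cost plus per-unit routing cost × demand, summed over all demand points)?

Open {W-β, W-δ}; cheapest assignment that respects the capacities:
  W-β (cap 20, load 17): #2, #4 — cost 8×4 + 9×10 = 122
  W-δ (cap 16, load 12): #1, #3, #5 — cost 2×7 + 8×4 + 2×5 = 56
  Shipping 178, fixed 156 → total 334.
  Any other capacity-feasible assignment to {W-β, W-δ} ships for at least 178.
Compare {W-β, W-γ}: its best feasible assignment gives total 373.
Compare {W-β, W-γ, W-δ}: its best feasible assignment gives total 412.
Every other set of open sites that can feasibly serve all demand totals ≥ 373 even under its best assignment. Minimum: 334.

334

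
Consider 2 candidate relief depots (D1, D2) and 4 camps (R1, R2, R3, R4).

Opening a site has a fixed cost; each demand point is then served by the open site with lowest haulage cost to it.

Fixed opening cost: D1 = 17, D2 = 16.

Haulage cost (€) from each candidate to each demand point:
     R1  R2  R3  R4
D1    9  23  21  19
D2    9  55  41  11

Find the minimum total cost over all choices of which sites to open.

89

Open {D1}: assign each demand point to its cheapest open site.
  R1→D1 9, R2→D1 23, R3→D1 21, R4→D1 19
  haulage cost 72, fixed 17 → total 89.
Compare {D1, D2}: haulage cost 64 + fixed 33 = 97.
Compare {D2}: haulage cost 116 + fixed 16 = 132.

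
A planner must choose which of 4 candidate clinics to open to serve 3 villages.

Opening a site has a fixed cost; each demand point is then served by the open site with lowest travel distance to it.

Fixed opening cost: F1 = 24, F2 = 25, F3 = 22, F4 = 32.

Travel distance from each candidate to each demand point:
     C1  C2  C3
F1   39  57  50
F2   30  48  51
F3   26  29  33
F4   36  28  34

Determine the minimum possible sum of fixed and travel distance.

Open {F3}: assign each demand point to its cheapest open site.
  C1→F3 26, C2→F3 29, C3→F3 33
  travel distance 88, fixed 22 → total 110.
Compare {F4}: travel distance 98 + fixed 32 = 130.
Compare {F1, F3}: travel distance 88 + fixed 46 = 134.
Compare {F2, F3}: travel distance 88 + fixed 47 = 135.
All other subsets cost ≥ 130. Minimum total cost: 110.

110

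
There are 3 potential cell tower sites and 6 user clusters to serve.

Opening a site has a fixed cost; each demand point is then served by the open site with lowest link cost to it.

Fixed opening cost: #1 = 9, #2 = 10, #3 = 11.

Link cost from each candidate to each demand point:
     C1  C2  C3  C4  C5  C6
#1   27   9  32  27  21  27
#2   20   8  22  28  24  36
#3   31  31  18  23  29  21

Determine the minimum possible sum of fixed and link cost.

Open {#2, #3}: assign each demand point to its cheapest open site.
  C1→#2 20, C2→#2 8, C3→#3 18, C4→#3 23, C5→#2 24, C6→#3 21
  link cost 114, fixed 21 → total 135.
Compare {#1, #3}: link cost 119 + fixed 20 = 139.
Compare {#1, #2, #3}: link cost 111 + fixed 30 = 141.
Compare {#1, #2}: link cost 125 + fixed 19 = 144.
All other subsets cost ≥ 139. Minimum total cost: 135.

135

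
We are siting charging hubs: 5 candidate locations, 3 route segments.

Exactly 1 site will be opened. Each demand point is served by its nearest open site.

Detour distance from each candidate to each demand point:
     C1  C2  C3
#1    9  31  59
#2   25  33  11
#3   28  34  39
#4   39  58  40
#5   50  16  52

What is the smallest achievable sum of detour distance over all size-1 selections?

69

Open {#2}.
  C1→#2 25, C2→#2 33, C3→#2 11  ⇒ total 69.
Compare {#1}: total 99.
Compare {#3}: total 101.
No size-1 selection does better; minimum is 69.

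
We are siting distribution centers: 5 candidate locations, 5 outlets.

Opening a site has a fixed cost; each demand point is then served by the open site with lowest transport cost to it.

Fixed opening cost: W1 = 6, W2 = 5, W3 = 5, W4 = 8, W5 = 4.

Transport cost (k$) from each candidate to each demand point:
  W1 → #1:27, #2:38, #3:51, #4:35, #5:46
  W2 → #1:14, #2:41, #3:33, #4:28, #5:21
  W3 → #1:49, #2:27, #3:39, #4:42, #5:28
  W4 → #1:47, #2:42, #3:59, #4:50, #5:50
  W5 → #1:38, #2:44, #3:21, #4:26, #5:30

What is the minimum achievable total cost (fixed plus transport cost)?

Open {W2, W3, W5}: assign each demand point to its cheapest open site.
  #1→W2 14, #2→W3 27, #3→W5 21, #4→W5 26, #5→W2 21
  transport cost 109, fixed 14 → total 123.
Compare {W1, W2, W3, W5}: transport cost 109 + fixed 20 = 129.
Compare {W2, W3, W4, W5}: transport cost 109 + fixed 22 = 131.
Compare {W2, W5}: transport cost 123 + fixed 9 = 132.
All other subsets cost ≥ 129. Minimum total cost: 123.

123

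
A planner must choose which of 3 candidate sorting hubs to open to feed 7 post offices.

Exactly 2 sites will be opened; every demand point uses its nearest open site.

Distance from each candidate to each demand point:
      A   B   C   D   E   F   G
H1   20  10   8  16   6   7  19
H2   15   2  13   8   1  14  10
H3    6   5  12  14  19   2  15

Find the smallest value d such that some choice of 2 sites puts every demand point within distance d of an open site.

12

Open {H2, H3}.
  Farthest demand point is C at distance 12 (to H3); all others are ≤ 12.
With {H1, H2} the worst case is 15.
With {H1, H3} the worst case is 15.
No size-2 selection achieves below 12.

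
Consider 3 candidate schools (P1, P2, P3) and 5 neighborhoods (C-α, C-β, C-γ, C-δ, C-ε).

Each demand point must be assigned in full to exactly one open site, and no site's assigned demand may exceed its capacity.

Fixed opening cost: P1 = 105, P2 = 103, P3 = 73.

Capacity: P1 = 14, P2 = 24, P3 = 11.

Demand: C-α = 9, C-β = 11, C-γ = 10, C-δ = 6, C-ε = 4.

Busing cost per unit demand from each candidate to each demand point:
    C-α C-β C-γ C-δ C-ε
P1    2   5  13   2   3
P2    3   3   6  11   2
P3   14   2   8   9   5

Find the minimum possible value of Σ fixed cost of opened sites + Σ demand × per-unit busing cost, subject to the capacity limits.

410

Open {P1, P2, P3}; cheapest assignment that respects the capacities:
  P1 (cap 14, load 6): C-δ — cost 6×2 = 12
  P2 (cap 24, load 23): C-α, C-γ, C-ε — cost 9×3 + 10×6 + 4×2 = 95
  P3 (cap 11, load 11): C-β — cost 11×2 = 22
  Shipping 129, fixed 281 → total 410.
  Any other capacity-feasible assignment to {P1, P2, P3} ships for at least 129.
Total demand is 40 and no other set of sites has combined capacity ≥ 40, so {P1, P2, P3} is the only feasible choice of open sites. Minimum: 410.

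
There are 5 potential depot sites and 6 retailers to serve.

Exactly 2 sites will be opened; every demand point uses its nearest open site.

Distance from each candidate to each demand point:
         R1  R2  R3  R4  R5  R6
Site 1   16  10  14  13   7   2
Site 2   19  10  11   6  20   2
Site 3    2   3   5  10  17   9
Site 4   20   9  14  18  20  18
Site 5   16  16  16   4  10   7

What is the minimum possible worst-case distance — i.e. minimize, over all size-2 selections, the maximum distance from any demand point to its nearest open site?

Open {Site 1, Site 3}.
  Farthest demand point is R4 at distance 10 (to Site 3); all others are ≤ 10.
With {Site 3, Site 5} the worst case is 10.
With {Site 1, Site 2} the worst case is 16.
No size-2 selection achieves below 10.

10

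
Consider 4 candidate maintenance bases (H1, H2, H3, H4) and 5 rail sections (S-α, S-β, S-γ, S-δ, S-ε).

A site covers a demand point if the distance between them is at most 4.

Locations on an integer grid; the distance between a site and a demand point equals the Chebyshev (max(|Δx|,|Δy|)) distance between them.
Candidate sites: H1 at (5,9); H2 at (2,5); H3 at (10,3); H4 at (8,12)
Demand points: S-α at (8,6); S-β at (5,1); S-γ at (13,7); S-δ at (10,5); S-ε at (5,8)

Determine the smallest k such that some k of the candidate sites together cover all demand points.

Coverage sets (demand points within 4 of each site):
  H1: {S-α, S-ε}
  H2: {S-β, S-ε}
  H3: {S-α, S-γ, S-δ}
  H4: {S-ε}
No single site covers all 5 demand points.
But {H2, H3} covers everything, so the minimum is 2.

2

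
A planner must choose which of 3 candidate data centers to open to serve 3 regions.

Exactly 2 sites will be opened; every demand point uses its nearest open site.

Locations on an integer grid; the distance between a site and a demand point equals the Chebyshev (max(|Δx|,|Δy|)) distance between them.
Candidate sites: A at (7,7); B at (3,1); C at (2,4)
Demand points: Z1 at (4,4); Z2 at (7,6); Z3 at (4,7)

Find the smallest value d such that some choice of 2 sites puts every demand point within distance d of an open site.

3

Open {A, B}.
  Farthest demand point is Z1 at distance 3 (to A); all others are ≤ 3.
With {A, C} the worst case is 3.
With {B, C} the worst case is 5.
No size-2 selection achieves below 3.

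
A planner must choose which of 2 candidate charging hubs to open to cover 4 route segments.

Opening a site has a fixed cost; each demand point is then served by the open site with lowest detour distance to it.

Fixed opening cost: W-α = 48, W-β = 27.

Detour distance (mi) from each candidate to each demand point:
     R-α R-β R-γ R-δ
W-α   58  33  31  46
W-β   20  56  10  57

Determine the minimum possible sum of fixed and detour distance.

Open {W-β}: assign each demand point to its cheapest open site.
  R-α→W-β 20, R-β→W-β 56, R-γ→W-β 10, R-δ→W-β 57
  detour distance 143, fixed 27 → total 170.
Compare {W-α, W-β}: detour distance 109 + fixed 75 = 184.
Compare {W-α}: detour distance 168 + fixed 48 = 216.

170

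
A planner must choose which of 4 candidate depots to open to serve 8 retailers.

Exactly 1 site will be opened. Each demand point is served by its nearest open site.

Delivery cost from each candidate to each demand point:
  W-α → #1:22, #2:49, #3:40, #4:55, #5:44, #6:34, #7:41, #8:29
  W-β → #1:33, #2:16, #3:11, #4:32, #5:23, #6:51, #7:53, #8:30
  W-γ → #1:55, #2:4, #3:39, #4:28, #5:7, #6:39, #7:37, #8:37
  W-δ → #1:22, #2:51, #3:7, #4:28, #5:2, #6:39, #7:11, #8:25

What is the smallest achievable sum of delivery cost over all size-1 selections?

185

Open {W-δ}.
  #1→W-δ 22, #2→W-δ 51, #3→W-δ 7, #4→W-δ 28, #5→W-δ 2, #6→W-δ 39, #7→W-δ 11, #8→W-δ 25  ⇒ total 185.
Compare {W-γ}: total 246.
Compare {W-β}: total 249.
No size-1 selection does better; minimum is 185.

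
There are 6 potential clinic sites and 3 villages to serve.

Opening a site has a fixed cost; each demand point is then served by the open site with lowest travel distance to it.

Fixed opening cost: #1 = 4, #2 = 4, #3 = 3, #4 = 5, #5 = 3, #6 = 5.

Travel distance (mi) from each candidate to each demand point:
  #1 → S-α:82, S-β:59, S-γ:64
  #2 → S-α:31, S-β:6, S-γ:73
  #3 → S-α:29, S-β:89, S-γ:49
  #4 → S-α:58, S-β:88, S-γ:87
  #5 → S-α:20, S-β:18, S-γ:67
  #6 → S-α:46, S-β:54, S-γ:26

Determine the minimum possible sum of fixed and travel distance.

64

Open {#2, #5, #6}: assign each demand point to its cheapest open site.
  S-α→#5 20, S-β→#2 6, S-γ→#6 26
  travel distance 52, fixed 12 → total 64.
Compare {#2, #3, #5, #6}: travel distance 52 + fixed 15 = 67.
Compare {#1, #2, #5, #6}: travel distance 52 + fixed 16 = 68.
Compare {#2, #4, #5, #6}: travel distance 52 + fixed 17 = 69.
All other subsets cost ≥ 67. Minimum total cost: 64.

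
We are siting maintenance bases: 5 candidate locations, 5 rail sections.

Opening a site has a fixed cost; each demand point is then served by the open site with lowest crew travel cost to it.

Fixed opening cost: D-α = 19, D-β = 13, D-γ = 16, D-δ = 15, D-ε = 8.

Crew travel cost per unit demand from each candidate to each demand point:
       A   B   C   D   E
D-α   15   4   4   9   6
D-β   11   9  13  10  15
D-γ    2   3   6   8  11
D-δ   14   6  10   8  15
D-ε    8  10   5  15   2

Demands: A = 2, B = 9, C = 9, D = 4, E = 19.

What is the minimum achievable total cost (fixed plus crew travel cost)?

170

Open {D-γ, D-ε}: assign each demand point to its cheapest open site.
  A→D-γ 2×2=4, B→D-γ 9×3=27, C→D-ε 9×5=45, D→D-γ 4×8=32, E→D-ε 19×2=38
  crew travel cost 146, fixed 24 → total 170.
Compare {D-α, D-γ, D-ε}: crew travel cost 137 + fixed 43 = 180.
Compare {D-β, D-γ, D-ε}: crew travel cost 146 + fixed 37 = 183.
Compare {D-γ, D-δ, D-ε}: crew travel cost 146 + fixed 39 = 185.
All other subsets cost ≥ 180. Minimum total cost: 170.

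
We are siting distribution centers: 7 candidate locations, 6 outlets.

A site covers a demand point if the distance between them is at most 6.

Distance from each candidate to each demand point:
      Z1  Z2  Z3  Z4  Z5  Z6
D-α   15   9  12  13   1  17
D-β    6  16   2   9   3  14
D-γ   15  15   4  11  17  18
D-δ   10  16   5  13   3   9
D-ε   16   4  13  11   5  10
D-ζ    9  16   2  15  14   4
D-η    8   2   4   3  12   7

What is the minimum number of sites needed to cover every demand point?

Coverage sets (demand points within 6 of each site):
  D-α: {Z5}
  D-β: {Z1, Z3, Z5}
  D-γ: {Z3}
  D-δ: {Z3, Z5}
  D-ε: {Z2, Z5}
  D-ζ: {Z3, Z6}
  D-η: {Z2, Z3, Z4}
No 2 sites suffice: every size-2 union leaves at least one demand point uncovered.
But {D-β, D-ζ, D-η} covers everything, so the minimum is 3.

3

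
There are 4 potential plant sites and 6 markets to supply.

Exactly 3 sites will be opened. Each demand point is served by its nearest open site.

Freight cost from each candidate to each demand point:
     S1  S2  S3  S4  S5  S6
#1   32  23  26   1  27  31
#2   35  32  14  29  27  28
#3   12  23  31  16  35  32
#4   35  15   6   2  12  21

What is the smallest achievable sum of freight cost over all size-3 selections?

67

Open {#1, #3, #4}.
  S1→#3 12, S2→#4 15, S3→#4 6, S4→#1 1, S5→#4 12, S6→#4 21  ⇒ total 67.
Compare {#2, #3, #4}: total 68.
Compare {#1, #2, #4}: total 87.
No size-3 selection does better; minimum is 67.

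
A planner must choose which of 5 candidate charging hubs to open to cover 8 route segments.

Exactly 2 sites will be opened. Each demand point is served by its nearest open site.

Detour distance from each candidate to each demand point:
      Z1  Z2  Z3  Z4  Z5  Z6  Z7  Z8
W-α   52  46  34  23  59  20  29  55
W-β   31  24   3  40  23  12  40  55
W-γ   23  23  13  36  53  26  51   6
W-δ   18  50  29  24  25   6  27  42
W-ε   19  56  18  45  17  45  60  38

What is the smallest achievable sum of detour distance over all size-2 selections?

142

Open {W-γ, W-δ}.
  Z1→W-δ 18, Z2→W-γ 23, Z3→W-γ 13, Z4→W-δ 24, Z5→W-δ 25, Z6→W-δ 6, Z7→W-δ 27, Z8→W-γ 6  ⇒ total 142.
Compare {W-β, W-γ}: total 166.
Compare {W-β, W-δ}: total 167.
No size-2 selection does better; minimum is 142.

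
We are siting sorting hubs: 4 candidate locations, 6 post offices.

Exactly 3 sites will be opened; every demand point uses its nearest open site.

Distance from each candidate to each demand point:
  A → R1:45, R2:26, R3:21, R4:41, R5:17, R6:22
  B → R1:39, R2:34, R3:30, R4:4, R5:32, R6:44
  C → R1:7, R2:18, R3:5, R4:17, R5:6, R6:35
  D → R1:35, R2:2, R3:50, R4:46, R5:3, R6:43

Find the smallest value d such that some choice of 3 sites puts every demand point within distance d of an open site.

22

Open {A, B, C}.
  Farthest demand point is R6 at distance 22 (to A); all others are ≤ 22.
With {A, C, D} the worst case is 22.
With {A, B, D} the worst case is 35.
No size-3 selection achieves below 22.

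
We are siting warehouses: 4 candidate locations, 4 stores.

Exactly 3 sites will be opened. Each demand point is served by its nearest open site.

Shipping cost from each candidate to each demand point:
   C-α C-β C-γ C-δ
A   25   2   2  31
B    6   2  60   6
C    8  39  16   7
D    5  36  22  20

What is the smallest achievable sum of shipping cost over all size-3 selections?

Open {A, B, D}.
  C-α→D 5, C-β→A 2, C-γ→A 2, C-δ→B 6  ⇒ total 15.
Compare {A, B, C}: total 16.
Compare {A, C, D}: total 16.
No size-3 selection does better; minimum is 15.

15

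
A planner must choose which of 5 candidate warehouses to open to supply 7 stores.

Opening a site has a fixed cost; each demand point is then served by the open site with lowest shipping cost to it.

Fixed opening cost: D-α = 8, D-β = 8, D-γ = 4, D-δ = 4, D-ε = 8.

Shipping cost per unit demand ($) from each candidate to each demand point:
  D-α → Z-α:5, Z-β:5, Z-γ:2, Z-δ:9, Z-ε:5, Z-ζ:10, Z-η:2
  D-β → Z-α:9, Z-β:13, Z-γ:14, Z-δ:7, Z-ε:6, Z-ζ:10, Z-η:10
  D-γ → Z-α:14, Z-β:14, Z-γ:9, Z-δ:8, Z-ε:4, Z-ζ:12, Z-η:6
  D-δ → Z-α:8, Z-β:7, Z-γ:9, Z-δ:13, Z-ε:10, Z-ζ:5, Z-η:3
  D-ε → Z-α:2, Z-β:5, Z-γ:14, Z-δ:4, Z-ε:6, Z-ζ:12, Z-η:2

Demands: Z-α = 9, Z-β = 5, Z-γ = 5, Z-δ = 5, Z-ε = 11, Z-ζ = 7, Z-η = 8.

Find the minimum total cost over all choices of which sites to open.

Open {D-α, D-γ, D-δ, D-ε}: assign each demand point to its cheapest open site.
  Z-α→D-ε 9×2=18, Z-β→D-α 5×5=25, Z-γ→D-α 5×2=10, Z-δ→D-ε 5×4=20, Z-ε→D-γ 11×4=44, Z-ζ→D-δ 7×5=35, Z-η→D-α 8×2=16
  shipping cost 168, fixed 24 → total 192.
Compare {D-α, D-δ, D-ε}: shipping cost 179 + fixed 20 = 199.
Compare {D-α, D-β, D-γ, D-δ, D-ε}: shipping cost 168 + fixed 32 = 200.
Compare {D-α, D-β, D-δ, D-ε}: shipping cost 179 + fixed 28 = 207.
All other subsets cost ≥ 199. Minimum total cost: 192.

192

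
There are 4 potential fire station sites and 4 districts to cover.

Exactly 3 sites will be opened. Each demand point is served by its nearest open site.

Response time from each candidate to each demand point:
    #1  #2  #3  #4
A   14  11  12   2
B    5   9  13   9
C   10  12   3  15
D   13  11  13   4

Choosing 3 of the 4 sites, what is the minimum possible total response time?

19

Open {A, B, C}.
  #1→B 5, #2→B 9, #3→C 3, #4→A 2  ⇒ total 19.
Compare {B, C, D}: total 21.
Compare {A, C, D}: total 26.
No size-3 selection does better; minimum is 19.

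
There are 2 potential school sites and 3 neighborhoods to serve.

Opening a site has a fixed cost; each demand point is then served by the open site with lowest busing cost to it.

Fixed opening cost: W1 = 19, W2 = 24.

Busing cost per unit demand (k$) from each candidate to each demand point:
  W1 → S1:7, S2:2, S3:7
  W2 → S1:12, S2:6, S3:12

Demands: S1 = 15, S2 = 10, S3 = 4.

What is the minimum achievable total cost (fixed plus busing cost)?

Open {W1}: assign each demand point to its cheapest open site.
  S1→W1 15×7=105, S2→W1 10×2=20, S3→W1 4×7=28
  busing cost 153, fixed 19 → total 172.
Compare {W1, W2}: busing cost 153 + fixed 43 = 196.
Compare {W2}: busing cost 288 + fixed 24 = 312.

172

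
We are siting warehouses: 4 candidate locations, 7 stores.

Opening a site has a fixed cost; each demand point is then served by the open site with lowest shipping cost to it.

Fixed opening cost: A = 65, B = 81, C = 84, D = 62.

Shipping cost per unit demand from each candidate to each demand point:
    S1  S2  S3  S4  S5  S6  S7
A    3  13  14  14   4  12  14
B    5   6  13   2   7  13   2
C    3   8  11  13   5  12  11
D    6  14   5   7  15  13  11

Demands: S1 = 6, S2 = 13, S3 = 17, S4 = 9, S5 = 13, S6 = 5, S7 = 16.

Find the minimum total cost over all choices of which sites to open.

Open {B, D}: assign each demand point to its cheapest open site.
  S1→B 6×5=30, S2→B 13×6=78, S3→D 17×5=85, S4→B 9×2=18, S5→B 13×7=91, S6→B 5×13=65, S7→B 16×2=32
  shipping cost 399, fixed 143 → total 542.
Compare {A, B, D}: shipping cost 343 + fixed 208 = 551.
Compare {B, C, D}: shipping cost 356 + fixed 227 = 583.
Compare {B}: shipping cost 535 + fixed 81 = 616.
All other subsets cost ≥ 551. Minimum total cost: 542.

542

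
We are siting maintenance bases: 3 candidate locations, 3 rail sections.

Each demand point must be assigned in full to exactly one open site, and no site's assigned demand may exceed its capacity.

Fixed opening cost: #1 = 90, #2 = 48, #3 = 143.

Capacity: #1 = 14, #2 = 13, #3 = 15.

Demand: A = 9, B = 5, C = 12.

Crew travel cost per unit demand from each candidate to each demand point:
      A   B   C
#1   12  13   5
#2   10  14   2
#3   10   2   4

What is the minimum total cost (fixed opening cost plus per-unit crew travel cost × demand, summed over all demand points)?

Open {#2, #3}; cheapest assignment that respects the capacities:
  #2 (cap 13, load 12): C — cost 12×2 = 24
  #3 (cap 15, load 14): A, B — cost 9×10 + 5×2 = 100
  Shipping 124, fixed 191 → total 315.
  Any other capacity-feasible assignment to {#2, #3} ships for at least 124.
Compare {#1, #2}: its best feasible assignment gives total 335.
Compare {#1, #3}: its best feasible assignment gives total 393.
Every other set of open sites that can feasibly serve all demand totals ≥ 335 even under its best assignment. Minimum: 315.

315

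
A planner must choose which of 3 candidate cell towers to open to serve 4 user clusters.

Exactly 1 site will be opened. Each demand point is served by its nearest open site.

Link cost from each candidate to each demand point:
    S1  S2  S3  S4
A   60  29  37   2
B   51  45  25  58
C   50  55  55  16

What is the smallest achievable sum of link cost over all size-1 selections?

Open {A}.
  S1→A 60, S2→A 29, S3→A 37, S4→A 2  ⇒ total 128.
Compare {C}: total 176.
Compare {B}: total 179.

128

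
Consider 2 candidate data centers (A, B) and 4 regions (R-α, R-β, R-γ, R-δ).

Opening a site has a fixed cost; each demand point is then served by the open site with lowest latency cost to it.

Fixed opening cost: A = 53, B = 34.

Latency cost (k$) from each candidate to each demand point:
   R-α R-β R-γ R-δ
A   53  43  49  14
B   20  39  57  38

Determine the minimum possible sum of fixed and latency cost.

188

Open {B}: assign each demand point to its cheapest open site.
  R-α→B 20, R-β→B 39, R-γ→B 57, R-δ→B 38
  latency cost 154, fixed 34 → total 188.
Compare {A, B}: latency cost 122 + fixed 87 = 209.
Compare {A}: latency cost 159 + fixed 53 = 212.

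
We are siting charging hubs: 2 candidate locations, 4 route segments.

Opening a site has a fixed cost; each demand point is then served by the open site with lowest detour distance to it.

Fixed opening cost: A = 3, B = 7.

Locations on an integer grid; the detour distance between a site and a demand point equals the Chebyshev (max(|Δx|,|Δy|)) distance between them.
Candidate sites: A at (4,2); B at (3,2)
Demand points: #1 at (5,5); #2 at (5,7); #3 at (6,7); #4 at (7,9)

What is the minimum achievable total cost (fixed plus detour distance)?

23

Open {A}: assign each demand point to its cheapest open site.
  #1→A 3, #2→A 5, #3→A 5, #4→A 7
  detour distance 20, fixed 3 → total 23.
Compare {B}: detour distance 20 + fixed 7 = 27.
Compare {A, B}: detour distance 20 + fixed 10 = 30.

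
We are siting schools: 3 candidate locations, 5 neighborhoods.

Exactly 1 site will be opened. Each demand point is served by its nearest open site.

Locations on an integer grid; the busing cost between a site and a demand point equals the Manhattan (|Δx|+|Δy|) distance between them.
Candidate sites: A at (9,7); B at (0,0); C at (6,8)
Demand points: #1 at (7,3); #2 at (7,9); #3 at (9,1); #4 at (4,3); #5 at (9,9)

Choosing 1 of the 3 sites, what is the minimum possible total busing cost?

27

Open {A}.
  #1→A 6, #2→A 4, #3→A 6, #4→A 9, #5→A 2  ⇒ total 27.
Compare {C}: total 29.
Compare {B}: total 61.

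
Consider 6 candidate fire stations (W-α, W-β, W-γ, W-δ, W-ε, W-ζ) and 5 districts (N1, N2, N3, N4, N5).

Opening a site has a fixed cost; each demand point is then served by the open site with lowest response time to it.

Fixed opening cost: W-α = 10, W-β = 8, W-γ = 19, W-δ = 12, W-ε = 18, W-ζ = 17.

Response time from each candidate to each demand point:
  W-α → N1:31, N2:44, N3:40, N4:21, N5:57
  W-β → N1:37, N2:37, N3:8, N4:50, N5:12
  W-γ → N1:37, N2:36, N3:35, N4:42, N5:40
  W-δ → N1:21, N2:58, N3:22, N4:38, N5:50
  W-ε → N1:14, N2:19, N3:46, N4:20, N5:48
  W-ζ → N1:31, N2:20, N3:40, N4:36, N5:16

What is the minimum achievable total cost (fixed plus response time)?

99

Open {W-β, W-ε}: assign each demand point to its cheapest open site.
  N1→W-ε 14, N2→W-ε 19, N3→W-β 8, N4→W-ε 20, N5→W-β 12
  response time 73, fixed 26 → total 99.
Compare {W-α, W-β, W-ε}: response time 73 + fixed 36 = 109.
Compare {W-β, W-δ, W-ε}: response time 73 + fixed 38 = 111.
Compare {W-β, W-ε, W-ζ}: response time 73 + fixed 43 = 116.
All other subsets cost ≥ 109. Minimum total cost: 99.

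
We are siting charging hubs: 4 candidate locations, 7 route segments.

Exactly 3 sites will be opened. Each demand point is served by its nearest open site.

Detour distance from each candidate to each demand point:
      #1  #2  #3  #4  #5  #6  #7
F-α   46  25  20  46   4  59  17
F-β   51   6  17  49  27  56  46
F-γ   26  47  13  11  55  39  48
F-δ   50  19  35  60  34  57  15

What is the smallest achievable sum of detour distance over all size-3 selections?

116

Open {F-α, F-β, F-γ}.
  #1→F-γ 26, #2→F-β 6, #3→F-γ 13, #4→F-γ 11, #5→F-α 4, #6→F-γ 39, #7→F-α 17  ⇒ total 116.
Compare {F-α, F-γ, F-δ}: total 127.
Compare {F-β, F-γ, F-δ}: total 137.
No size-3 selection does better; minimum is 116.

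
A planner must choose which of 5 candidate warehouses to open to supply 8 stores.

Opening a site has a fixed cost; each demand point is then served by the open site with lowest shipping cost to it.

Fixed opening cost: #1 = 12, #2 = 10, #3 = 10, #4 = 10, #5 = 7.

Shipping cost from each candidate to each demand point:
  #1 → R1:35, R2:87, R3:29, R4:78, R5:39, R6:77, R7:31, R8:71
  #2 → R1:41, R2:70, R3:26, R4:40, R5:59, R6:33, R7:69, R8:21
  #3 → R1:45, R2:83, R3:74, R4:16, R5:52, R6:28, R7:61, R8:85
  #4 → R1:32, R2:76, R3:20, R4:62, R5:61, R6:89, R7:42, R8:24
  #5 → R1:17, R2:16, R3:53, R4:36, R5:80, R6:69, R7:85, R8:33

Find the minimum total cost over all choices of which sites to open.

230

Open {#1, #3, #4, #5}: assign each demand point to its cheapest open site.
  R1→#5 17, R2→#5 16, R3→#4 20, R4→#3 16, R5→#1 39, R6→#3 28, R7→#1 31, R8→#4 24
  shipping cost 191, fixed 39 → total 230.
Compare {#1, #2, #3, #5}: shipping cost 194 + fixed 39 = 233.
Compare {#1, #2, #3, #4, #5}: shipping cost 188 + fixed 49 = 237.
Compare {#1, #3, #5}: shipping cost 209 + fixed 29 = 238.
All other subsets cost ≥ 233. Minimum total cost: 230.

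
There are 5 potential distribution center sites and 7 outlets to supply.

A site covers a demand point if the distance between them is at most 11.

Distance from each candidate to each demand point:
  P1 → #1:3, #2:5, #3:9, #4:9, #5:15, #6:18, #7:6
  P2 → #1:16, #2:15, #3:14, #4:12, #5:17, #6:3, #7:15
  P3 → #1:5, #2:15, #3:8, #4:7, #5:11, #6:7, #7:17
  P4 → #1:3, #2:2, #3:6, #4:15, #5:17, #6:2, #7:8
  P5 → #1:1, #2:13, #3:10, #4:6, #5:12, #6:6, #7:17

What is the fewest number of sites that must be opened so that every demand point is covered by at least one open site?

2

Coverage sets (demand points within 11 of each site):
  P1: {#1, #2, #3, #4, #7}
  P2: {#6}
  P3: {#1, #3, #4, #5, #6}
  P4: {#1, #2, #3, #6, #7}
  P5: {#1, #3, #4, #6}
No single site covers all 7 demand points.
But {P1, P3} covers everything, so the minimum is 2.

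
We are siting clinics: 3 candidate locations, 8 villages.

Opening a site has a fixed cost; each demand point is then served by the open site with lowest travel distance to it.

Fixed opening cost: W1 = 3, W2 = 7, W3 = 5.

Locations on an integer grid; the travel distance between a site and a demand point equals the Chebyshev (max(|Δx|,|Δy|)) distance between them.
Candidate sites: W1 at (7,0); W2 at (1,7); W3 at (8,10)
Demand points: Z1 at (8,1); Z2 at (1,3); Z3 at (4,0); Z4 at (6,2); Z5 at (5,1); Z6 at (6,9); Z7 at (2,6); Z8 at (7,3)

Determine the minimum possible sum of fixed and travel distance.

31

Open {W1, W2}: assign each demand point to its cheapest open site.
  Z1→W1 1, Z2→W2 4, Z3→W1 3, Z4→W1 2, Z5→W1 2, Z6→W2 5, Z7→W2 1, Z8→W1 3
  travel distance 21, fixed 10 → total 31.
Compare {W1, W3}: travel distance 25 + fixed 8 = 33.
Compare {W1, W2, W3}: travel distance 18 + fixed 15 = 33.
Compare {W1}: travel distance 32 + fixed 3 = 35.
All other subsets cost ≥ 33. Minimum total cost: 31.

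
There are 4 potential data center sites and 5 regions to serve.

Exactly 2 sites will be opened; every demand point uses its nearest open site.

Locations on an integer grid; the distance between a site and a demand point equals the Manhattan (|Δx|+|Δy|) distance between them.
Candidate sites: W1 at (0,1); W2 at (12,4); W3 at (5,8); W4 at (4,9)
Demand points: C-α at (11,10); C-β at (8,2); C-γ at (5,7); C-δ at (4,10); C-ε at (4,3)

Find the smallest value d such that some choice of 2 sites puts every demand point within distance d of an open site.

Open {W2, W3}.
  Farthest demand point is C-α at distance 7 (to W2); all others are ≤ 7.
With {W2, W4} the worst case is 7.
With {W1, W3} the worst case is 9.
No size-2 selection achieves below 7.

7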